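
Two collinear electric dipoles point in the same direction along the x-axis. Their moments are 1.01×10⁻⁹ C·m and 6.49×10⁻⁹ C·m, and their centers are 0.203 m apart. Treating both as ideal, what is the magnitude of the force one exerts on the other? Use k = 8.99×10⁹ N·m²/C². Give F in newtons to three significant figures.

F ≈ 2.08×10⁻⁴ N

On-axis field of dipole 1 at distance r: E = 2kp₁/r³. Force on dipole 2 is F = p₂·dE/dr (gradient along axis).
dE/dr = −6kp₁/r⁴, so |F| = 6kp₁p₂/r⁴ (attractive for aligned moments).
F = 6(8.99×10⁹)(1.01×10⁻⁹)(6.49×10⁻⁹)/(0.203)⁴ = 2.082×10⁻⁴ N.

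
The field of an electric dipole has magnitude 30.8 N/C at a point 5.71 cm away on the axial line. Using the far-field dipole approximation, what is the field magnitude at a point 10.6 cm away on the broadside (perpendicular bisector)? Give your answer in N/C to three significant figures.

Dipole fields scale as 1/r³ in the far field.
The axial field is twice the equatorial field at the same r, so the geometry factor is 1/2.
E₂ = E₁ · (1/2) · (r₁/r₂)³ = 30.8 · 0.5 · (5.71/10.6)³.
(r₁/r₂)³ = (0.5387)³ = 0.1563.
E₂ ≈ 2.407 N/C.

E ≈ 2.41 N/C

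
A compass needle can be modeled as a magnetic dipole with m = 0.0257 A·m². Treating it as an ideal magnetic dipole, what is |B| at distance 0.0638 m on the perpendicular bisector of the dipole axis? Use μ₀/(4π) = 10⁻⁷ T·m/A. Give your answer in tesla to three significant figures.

B ≈ 9.90×10⁻⁶ T

In the equatorial plane B = (μ₀/4π)·m/r³ (half the axial value).
B = (10⁻⁷)·(0.0257) / (0.0638)³ = 9.896×10⁻⁶ T.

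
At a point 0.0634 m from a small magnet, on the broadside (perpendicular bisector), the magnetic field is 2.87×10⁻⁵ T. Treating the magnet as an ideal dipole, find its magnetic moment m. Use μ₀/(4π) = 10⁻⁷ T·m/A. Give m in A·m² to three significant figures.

In the equatorial plane B = (μ₀/4π)·m/r³, so m = Br³·4π/(μ₀).
m = (2.87×10⁻⁵)·(0.0634)³ / (10⁻⁷) = 0.07314 A·m².

m ≈ 0.0731 A·m²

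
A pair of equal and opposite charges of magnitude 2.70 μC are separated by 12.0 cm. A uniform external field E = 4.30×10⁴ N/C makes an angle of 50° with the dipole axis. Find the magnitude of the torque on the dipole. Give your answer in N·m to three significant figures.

Dipole moment p = qd = (2.70×10⁻⁶ C)(0.120 m) = 3.24×10⁻⁷ C·m.
Torque on an electric dipole: τ = pE sinθ.
τ = (3.24×10⁻⁷)(4.30×10⁴)·sin50° = 0.01067 N·m.

τ ≈ 0.0107 N·m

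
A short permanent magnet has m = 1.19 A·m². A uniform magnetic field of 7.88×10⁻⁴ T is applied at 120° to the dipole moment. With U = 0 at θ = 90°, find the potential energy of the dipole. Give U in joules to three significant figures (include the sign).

U ≈ 4.69×10⁻⁴ J

U = −m·B = −mB cosθ.
U = −(1.19)(7.88×10⁻⁴)·cos120° = 4.689×10⁻⁴ J.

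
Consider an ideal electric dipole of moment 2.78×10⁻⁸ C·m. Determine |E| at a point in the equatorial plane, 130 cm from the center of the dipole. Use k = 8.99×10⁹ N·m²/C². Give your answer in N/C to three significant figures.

On the perpendicular bisector E = kp/r³ (half the axial value at the same distance).
E = (8.99×10⁹)(2.78×10⁻⁸) / (1.30)³ = 113.8 N/C.

E ≈ 114 N/C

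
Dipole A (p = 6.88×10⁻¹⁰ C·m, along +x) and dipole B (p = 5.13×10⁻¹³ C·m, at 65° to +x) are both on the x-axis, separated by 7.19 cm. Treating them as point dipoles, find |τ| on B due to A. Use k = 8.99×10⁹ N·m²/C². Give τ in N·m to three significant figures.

The second dipole sits on the axis of the first, so the field there is axial: E₁ = 2kp₁/r³ along +x.
E₁ = 2(8.99×10⁹)(6.88×10⁻¹⁰)/(0.0719)³ = 3.328×10⁴ N/C.
Torque on the second dipole: τ = p₂ E₁ sinθ.
τ = (5.13×10⁻¹³)(3.328×10⁴)·sin65° = 1.547×10⁻⁸ N·m.

τ ≈ 1.55×10⁻⁸ N·m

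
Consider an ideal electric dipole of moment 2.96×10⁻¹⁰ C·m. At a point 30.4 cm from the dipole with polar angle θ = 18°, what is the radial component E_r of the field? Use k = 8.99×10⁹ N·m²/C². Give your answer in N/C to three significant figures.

For a dipole, E_r = (2kp cosθ)/r³.
kp/r³ = (8.99×10⁹)(2.96×10⁻¹⁰)/(0.304)³ = 94.72 N/C.
E_r = 2·94.72·cos18° = 180.2 N/C.

E_r ≈ 180 N/C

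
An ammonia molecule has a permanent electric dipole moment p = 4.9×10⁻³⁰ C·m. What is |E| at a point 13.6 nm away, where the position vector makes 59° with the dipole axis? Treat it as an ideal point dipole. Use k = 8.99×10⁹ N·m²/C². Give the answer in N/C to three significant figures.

At angle θ the dipole field magnitude is E = (kp/r³)·√(1 + 3cos²θ).
kp/r³ = (8.99×10⁹)(4.90×10⁻³⁰) / (1.36×10⁻⁸)³ = 1.751×10⁴ N/C.
√(1 + 3cos²59°) = √(1 + 3·0.2653) = √1.7958 ≈ 1.3401.
E ≈ 1.751×10⁴ × 1.340 = 2.347×10⁴ N/C.

E ≈ 2.35×10⁴ N/C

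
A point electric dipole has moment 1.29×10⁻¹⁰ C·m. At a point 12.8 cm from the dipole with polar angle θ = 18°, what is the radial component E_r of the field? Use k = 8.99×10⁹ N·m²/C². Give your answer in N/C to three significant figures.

For a dipole, E_r = (2kp cosθ)/r³.
kp/r³ = (8.99×10⁹)(1.29×10⁻¹⁰)/(0.128)³ = 553.0 N/C.
E_r = 2·553.0·cos18° = 1052 N/C.

E_r ≈ 1050 N/C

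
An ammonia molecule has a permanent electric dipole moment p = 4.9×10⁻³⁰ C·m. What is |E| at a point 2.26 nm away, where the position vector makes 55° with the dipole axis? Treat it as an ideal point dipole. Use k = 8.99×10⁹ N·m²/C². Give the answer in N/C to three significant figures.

At angle θ the dipole field magnitude is E = (kp/r³)·√(1 + 3cos²θ).
kp/r³ = (8.99×10⁹)(4.90×10⁻³⁰) / (2.26×10⁻⁹)³ = 3.816×10⁶ N/C.
√(1 + 3cos²55°) = √(1 + 3·0.3290) = √1.9870 ≈ 1.4096.
E ≈ 3.816×10⁶ × 1.410 = 5.379×10⁶ N/C.

E ≈ 5.38×10⁶ N/C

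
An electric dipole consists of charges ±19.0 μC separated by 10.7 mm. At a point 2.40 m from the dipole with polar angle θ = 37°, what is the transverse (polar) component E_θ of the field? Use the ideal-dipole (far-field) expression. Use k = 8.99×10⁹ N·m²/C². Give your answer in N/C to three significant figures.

Dipole moment p = qd = (1.90×10⁻⁵ C)(0.0107 m) = 2.033×10⁻⁷ C·m.
For a dipole, E_θ = (kp sinθ)/r³.
kp/r³ = (8.99×10⁹)(2.033×10⁻⁷)/(2.40)³ = 132.2 N/C.
E_θ = 132.2·sin37° = 79.57 N/C.

E_θ ≈ 79.6 N/C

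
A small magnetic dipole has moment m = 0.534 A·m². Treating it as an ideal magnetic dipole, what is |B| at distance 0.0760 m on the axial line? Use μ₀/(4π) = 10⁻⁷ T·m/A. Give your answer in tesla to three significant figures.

B ≈ 2.43×10⁻⁴ T

On axis B = (μ₀/4π)·2m/r³.
B = 2·(10⁻⁷)·(0.534) / (0.0760)³ = 2.433×10⁻⁴ T.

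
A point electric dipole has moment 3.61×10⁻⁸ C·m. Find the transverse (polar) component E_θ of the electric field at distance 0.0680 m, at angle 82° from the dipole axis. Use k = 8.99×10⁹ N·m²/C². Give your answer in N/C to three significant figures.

For a dipole, E_θ = (kp sinθ)/r³.
kp/r³ = (8.99×10⁹)(3.61×10⁻⁸)/(0.0680)³ = 1.032×10⁶ N/C.
E_θ = 1.032×10⁶·sin82° = 1.022×10⁶ N/C.

E_θ ≈ 1.02×10⁶ N/C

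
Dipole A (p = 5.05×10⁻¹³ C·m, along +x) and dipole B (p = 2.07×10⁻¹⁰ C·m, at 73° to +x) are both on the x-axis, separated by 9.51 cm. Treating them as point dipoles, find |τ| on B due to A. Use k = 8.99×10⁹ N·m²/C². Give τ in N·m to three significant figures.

The second dipole sits on the axis of the first, so the field there is axial: E₁ = 2kp₁/r³ along +x.
E₁ = 2(8.99×10⁹)(5.05×10⁻¹³)/(0.0951)³ = 10.56 N/C.
Torque on the second dipole: τ = p₂ E₁ sinθ.
τ = (2.07×10⁻¹⁰)(10.56)·sin73° = 2.090×10⁻⁹ N·m.

τ ≈ 2.09×10⁻⁹ N·m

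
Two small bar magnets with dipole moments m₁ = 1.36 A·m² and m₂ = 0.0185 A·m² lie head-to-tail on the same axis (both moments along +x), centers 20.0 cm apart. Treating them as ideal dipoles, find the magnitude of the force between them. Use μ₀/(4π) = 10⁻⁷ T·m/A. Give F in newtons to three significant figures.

F ≈ 9.43×10⁻⁶ N

On-axis B of dipole 1: B = (μ₀/4π)·2m₁/r³. Force on dipole 2: F = m₂·dB/dr.
dB/dr = −(μ₀/4π)·6m₁/r⁴, so |F| = (μ₀/4π)·6m₁m₂/r⁴.
F = 6(10⁻⁷)(1.36)(0.0185)/(0.200)⁴ = 9.435×10⁻⁶ N.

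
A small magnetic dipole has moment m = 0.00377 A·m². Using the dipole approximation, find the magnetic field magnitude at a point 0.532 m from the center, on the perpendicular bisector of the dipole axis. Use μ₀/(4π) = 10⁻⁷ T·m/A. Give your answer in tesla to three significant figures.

In the equatorial plane B = (μ₀/4π)·m/r³ (half the axial value).
B = (10⁻⁷)·(0.00377) / (0.532)³ = 2.504×10⁻⁹ T.

B ≈ 2.50×10⁻⁹ T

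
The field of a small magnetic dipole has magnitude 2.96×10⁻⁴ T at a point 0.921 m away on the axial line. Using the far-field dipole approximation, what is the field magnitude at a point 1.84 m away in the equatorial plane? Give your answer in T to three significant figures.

B ≈ 1.86×10⁻⁵ T

Dipole fields scale as 1/r³ in the far field.
The axial field is twice the equatorial field at the same r, so the geometry factor is 1/2.
B₂ = B₁ · (1/2) · (r₁/r₂)³ = 2.96×10⁻⁴ · 0.5 · (0.921/1.84)³.
(r₁/r₂)³ = (0.5005)³ = 0.1254.
B₂ ≈ 1.856×10⁻⁵ T.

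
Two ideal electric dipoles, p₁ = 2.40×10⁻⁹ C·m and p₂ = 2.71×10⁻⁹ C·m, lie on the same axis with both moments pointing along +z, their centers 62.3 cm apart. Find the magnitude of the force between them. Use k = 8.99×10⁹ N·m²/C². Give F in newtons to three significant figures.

On-axis field of dipole 1 at distance r: E = 2kp₁/r³. Force on dipole 2 is F = p₂·dE/dr (gradient along axis).
dE/dr = −6kp₁/r⁴, so |F| = 6kp₁p₂/r⁴ (attractive for aligned moments).
F = 6(8.99×10⁹)(2.40×10⁻⁹)(2.71×10⁻⁹)/(0.623)⁴ = 2.329×10⁻⁶ N.

F ≈ 2.33×10⁻⁶ N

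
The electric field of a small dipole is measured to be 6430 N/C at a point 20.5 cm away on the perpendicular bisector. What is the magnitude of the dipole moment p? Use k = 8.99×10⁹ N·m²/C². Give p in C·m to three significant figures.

p ≈ 6.16×10⁻⁹ C·m

In the equatorial plane E = kp/r³, so p = Er³/(k).
p = (6430)·(0.205)³ / (8.99×10⁹) = 6.162×10⁻⁹ C·m.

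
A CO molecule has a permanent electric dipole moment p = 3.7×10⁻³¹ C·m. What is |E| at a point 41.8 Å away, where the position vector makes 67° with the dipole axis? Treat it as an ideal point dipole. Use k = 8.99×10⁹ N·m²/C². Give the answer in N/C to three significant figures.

E ≈ 5.50×10⁴ N/C

At angle θ the dipole field magnitude is E = (kp/r³)·√(1 + 3cos²θ).
kp/r³ = (8.99×10⁹)(3.70×10⁻³¹) / (4.18×10⁻⁹)³ = 4.554×10⁴ N/C.
√(1 + 3cos²67°) = √(1 + 3·0.1527) = √1.4580 ≈ 1.2075.
E ≈ 4.554×10⁴ × 1.207 = 5.499×10⁴ N/C.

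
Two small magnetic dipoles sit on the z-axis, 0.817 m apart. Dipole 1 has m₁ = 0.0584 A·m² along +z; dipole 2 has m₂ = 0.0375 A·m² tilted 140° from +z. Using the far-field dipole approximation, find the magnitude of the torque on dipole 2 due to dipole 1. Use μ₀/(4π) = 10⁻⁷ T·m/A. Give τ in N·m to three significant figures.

τ ≈ 5.16×10⁻¹⁰ N·m

Dipole B is on the axis of dipole A, so B₁ there is axial: B₁ = (μ₀/4π)·2m₁/r³ along +z.
B₁ = 2(10⁻⁷)(0.0584)/(0.817)³ = 2.142×10⁻⁸ T.
τ = m₂ B₁ sinθ.
τ = (0.0375)(2.142×10⁻⁸)·sin140° = 5.163×10⁻¹⁰ N·m.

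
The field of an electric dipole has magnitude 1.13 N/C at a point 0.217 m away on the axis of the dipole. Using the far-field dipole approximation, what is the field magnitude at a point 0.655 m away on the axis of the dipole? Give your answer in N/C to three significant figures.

Dipole fields scale as 1/r³ in the far field; the geometry is the same at both points.
E₂ = E₁ · (r₁/r₂)³ = 1.13 · (0.217/0.655)³.
(r₁/r₂)³ = (0.3313)³ = 0.03636.
E₂ ≈ 0.04109 N/C.

E ≈ 0.0411 N/C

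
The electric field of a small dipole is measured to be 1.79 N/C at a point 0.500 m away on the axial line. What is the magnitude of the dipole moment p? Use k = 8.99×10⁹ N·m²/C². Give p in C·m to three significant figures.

On axis E = 2kp/r³, so p = Er³/(2k).
p = (1.79)·(0.500)³ / (2·8.99×10⁹) = 1.244×10⁻¹¹ C·m.

p ≈ 1.24×10⁻¹¹ C·m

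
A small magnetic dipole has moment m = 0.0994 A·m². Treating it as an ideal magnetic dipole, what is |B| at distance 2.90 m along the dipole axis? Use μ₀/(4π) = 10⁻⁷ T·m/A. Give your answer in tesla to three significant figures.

On axis B = (μ₀/4π)·2m/r³.
B = 2·(10⁻⁷)·(0.0994) / (2.90)³ = 8.151×10⁻¹⁰ T.

B ≈ 8.15×10⁻¹⁰ T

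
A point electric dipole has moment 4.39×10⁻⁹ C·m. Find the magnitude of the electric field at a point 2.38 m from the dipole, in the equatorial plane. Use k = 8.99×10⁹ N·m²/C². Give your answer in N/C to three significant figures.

E ≈ 2.93 N/C

On the perpendicular bisector E = kp/r³ (half the axial value at the same distance).
E = (8.99×10⁹)(4.39×10⁻⁹) / (2.38)³ = 2.927 N/C.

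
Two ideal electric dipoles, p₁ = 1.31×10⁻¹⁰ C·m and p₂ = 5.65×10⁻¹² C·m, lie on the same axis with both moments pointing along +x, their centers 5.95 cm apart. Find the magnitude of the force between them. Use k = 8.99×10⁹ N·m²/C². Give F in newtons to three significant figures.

On-axis field of dipole 1 at distance r: E = 2kp₁/r³. Force on dipole 2 is F = p₂·dE/dr (gradient along axis).
dE/dr = −6kp₁/r⁴, so |F| = 6kp₁p₂/r⁴ (attractive for aligned moments).
F = 6(8.99×10⁹)(1.31×10⁻¹⁰)(5.65×10⁻¹²)/(0.0595)⁴ = 3.185×10⁻⁶ N.

F ≈ 3.19×10⁻⁶ N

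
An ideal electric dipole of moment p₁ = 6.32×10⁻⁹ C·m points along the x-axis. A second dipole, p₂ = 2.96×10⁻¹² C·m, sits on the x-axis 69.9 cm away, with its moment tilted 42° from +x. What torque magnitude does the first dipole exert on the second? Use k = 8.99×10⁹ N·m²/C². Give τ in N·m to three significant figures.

τ ≈ 6.59×10⁻¹⁰ N·m

The second dipole sits on the axis of the first, so the field there is axial: E₁ = 2kp₁/r³ along +x.
E₁ = 2(8.99×10⁹)(6.32×10⁻⁹)/(0.699)³ = 332.7 N/C.
Torque on the second dipole: τ = p₂ E₁ sinθ.
τ = (2.96×10⁻¹²)(332.7)·sin42° = 6.590×10⁻¹⁰ N·m.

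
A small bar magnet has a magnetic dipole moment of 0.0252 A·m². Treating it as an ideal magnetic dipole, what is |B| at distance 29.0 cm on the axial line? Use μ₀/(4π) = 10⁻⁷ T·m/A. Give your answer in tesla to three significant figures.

B ≈ 2.07×10⁻⁷ T

On axis B = (μ₀/4π)·2m/r³.
B = 2·(10⁻⁷)·(0.0252) / (0.290)³ = 2.067×10⁻⁷ T.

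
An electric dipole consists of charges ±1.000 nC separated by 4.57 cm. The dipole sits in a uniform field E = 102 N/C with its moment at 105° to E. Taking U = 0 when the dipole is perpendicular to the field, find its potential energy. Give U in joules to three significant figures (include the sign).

U ≈ 1.21×10⁻⁹ J

Dipole moment p = qd = (1.00×10⁻⁹ C)(0.0457 m) = 4.57×10⁻¹¹ C·m.
U = −p·E = −pE cosθ.
U = −(4.57×10⁻¹¹)(102)·cos105° = 1.206×10⁻⁹ J.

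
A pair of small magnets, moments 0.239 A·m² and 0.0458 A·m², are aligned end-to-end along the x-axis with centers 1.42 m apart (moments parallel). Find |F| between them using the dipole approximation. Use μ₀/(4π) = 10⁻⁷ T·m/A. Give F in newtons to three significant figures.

F ≈ 1.62×10⁻⁹ N

On-axis B of dipole 1: B = (μ₀/4π)·2m₁/r³. Force on dipole 2: F = m₂·dB/dr.
dB/dr = −(μ₀/4π)·6m₁/r⁴, so |F| = (μ₀/4π)·6m₁m₂/r⁴.
F = 6(10⁻⁷)(0.239)(0.0458)/(1.42)⁴ = 1.615×10⁻⁹ N.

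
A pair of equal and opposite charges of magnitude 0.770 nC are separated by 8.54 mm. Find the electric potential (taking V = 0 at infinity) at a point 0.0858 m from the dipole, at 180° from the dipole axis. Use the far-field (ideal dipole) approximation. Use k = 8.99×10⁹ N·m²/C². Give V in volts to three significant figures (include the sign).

Dipole moment p = qd = (7.70×10⁻¹⁰ C)(0.00854 m) = 6.576×10⁻¹² C·m.
The dipole potential is V = kp cosθ / r².
V = (8.99×10⁹)(6.576×10⁻¹²)·cos180° / (0.0858)² = -8.031 V.

V ≈ -8.03 V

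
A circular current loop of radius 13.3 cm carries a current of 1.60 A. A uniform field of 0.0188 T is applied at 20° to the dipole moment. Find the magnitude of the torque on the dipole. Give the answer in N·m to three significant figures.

τ ≈ 5.72×10⁻⁴ N·m

Magnetic moment m = IA = Iπa² = (1.60)·π·(0.133)² = 0.08891 A·m².
Torque on a magnetic dipole: τ = mB sinθ.
τ = (0.08891)(0.0188)·sin20° = 5.717×10⁻⁴ N·m.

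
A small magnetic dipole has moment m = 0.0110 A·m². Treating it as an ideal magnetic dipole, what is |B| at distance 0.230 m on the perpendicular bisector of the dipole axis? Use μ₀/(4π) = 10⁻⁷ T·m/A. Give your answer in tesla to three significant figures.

In the equatorial plane B = (μ₀/4π)·m/r³ (half the axial value).
B = (10⁻⁷)·(0.0110) / (0.230)³ = 9.041×10⁻⁸ T.

B ≈ 9.04×10⁻⁸ T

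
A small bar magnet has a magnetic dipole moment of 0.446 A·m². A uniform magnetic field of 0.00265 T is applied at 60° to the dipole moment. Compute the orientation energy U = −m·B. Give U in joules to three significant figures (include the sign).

U = −m·B = −mB cosθ.
U = −(0.446)(0.00265)·cos60° = -5.910×10⁻⁴ J.

U ≈ -5.91×10⁻⁴ J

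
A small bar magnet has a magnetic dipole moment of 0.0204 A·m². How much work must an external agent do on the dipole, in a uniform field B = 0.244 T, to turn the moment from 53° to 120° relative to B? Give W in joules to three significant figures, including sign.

W ≈ 0.00548 J

W_ext = ΔU = −mB cosθ₂ + mB cosθ₁ = mB(cosθ₁ − cosθ₂).
W = (0.0204)(0.244)·(cos53° − cos120°) = (0.004978)·(+1.1018) = 0.005484 J.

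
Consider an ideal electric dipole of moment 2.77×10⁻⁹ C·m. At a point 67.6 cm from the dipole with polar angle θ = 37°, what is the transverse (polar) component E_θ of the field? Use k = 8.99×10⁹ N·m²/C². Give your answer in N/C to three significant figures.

For a dipole, E_θ = (kp sinθ)/r³.
kp/r³ = (8.99×10⁹)(2.77×10⁻⁹)/(0.676)³ = 80.61 N/C.
E_θ = 80.61·sin37° = 48.51 N/C.

E_θ ≈ 48.5 N/C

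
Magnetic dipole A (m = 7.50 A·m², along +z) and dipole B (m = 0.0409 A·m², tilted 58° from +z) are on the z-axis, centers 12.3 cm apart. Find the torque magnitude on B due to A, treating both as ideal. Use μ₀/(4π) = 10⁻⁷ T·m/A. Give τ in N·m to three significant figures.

τ ≈ 2.80×10⁻⁵ N·m

Dipole B is on the axis of dipole A, so B₁ there is axial: B₁ = (μ₀/4π)·2m₁/r³ along +z.
B₁ = 2(10⁻⁷)(7.50)/(0.123)³ = 8.061×10⁻⁴ T.
τ = m₂ B₁ sinθ.
τ = (0.0409)(8.061×10⁻⁴)·sin58° = 2.796×10⁻⁵ N·m.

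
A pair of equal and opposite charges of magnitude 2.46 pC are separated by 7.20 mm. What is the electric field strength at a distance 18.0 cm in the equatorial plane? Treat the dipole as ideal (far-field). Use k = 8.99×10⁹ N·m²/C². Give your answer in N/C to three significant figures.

Dipole moment p = qd = (2.46×10⁻¹² C)(0.00720 m) = 1.771×10⁻¹⁴ C·m.
In the equatorial plane E = kp/r³.
E = (8.99×10⁹)(1.771×10⁻¹⁴) / (0.180)³ = 0.02730 N/C.

E ≈ 0.0273 N/C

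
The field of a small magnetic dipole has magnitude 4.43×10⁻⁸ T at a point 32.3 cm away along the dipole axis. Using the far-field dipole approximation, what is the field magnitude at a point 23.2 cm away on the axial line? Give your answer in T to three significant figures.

B ≈ 1.20×10⁻⁷ T

Dipole fields scale as 1/r³ in the far field; the geometry is the same at both points.
B₂ = B₁ · (r₁/r₂)³ = 4.43×10⁻⁸ · (32.3/23.2)³.
(r₁/r₂)³ = (1.392)³ = 2.699.
B₂ ≈ 1.195×10⁻⁷ T.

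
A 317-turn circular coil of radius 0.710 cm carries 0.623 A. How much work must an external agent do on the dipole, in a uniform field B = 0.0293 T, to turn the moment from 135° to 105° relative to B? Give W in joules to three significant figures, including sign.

W ≈ -4.11×10⁻⁴ J

m = NIA = NIπa² = 317·(0.623)·π·(0.00710)² = 0.03128 A·m².
W_ext = ΔU = −mB cosθ₂ + mB cosθ₁ = mB(cosθ₁ − cosθ₂).
W = (0.03128)(0.0293)·(cos135° − cos105°) = (9.165×10⁻⁴)·(-0.4483) = -4.109×10⁻⁴ J.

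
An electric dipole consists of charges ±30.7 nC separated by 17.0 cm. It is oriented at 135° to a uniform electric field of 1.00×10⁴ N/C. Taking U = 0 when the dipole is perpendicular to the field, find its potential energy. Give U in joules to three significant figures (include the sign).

U ≈ 3.69×10⁻⁵ J

Dipole moment p = qd = (3.07×10⁻⁸ C)(0.170 m) = 5.219×10⁻⁹ C·m.
U = −p·E = −pE cosθ.
U = −(5.219×10⁻⁹)(1.00×10⁴)·cos135° = 3.690×10⁻⁵ J.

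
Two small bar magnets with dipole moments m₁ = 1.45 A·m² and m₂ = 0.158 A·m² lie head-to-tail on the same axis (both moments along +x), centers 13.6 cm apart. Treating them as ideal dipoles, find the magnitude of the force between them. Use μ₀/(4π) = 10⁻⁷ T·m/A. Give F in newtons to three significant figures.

F ≈ 4.02×10⁻⁴ N

On-axis B of dipole 1: B = (μ₀/4π)·2m₁/r³. Force on dipole 2: F = m₂·dB/dr.
dB/dr = −(μ₀/4π)·6m₁/r⁴, so |F| = (μ₀/4π)·6m₁m₂/r⁴.
F = 6(10⁻⁷)(1.45)(0.158)/(0.136)⁴ = 4.018×10⁻⁴ N.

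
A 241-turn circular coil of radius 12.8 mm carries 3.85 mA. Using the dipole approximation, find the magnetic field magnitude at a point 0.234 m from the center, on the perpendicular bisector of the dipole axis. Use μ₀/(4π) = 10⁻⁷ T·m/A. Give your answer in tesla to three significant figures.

m = NIA = NIπa² = 241·(0.00385)·π·(0.0128)² = 4.776×10⁻⁴ A·m².
In the equatorial plane B = (μ₀/4π)·m/r³ (half the axial value).
B = (10⁻⁷)·(4.776×10⁻⁴) / (0.234)³ = 3.727×10⁻⁹ T.

B ≈ 3.73×10⁻⁹ T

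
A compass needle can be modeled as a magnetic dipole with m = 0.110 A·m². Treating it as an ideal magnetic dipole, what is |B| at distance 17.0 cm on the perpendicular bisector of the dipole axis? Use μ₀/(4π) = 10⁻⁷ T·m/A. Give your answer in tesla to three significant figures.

In the equatorial plane B = (μ₀/4π)·m/r³ (half the axial value).
B = (10⁻⁷)·(0.110) / (0.170)³ = 2.239×10⁻⁶ T.

B ≈ 2.24×10⁻⁶ T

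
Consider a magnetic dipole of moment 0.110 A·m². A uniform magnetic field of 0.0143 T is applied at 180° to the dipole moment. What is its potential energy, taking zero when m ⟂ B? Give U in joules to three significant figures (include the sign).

U ≈ 0.00157 J

U = −m·B = −mB cosθ.
U = −(0.110)(0.0143)·cos180° = 0.001573 J.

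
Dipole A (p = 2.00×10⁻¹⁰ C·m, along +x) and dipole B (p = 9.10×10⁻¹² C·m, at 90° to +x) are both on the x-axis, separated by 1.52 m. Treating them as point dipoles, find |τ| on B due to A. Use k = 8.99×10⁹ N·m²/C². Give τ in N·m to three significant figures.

τ ≈ 9.32×10⁻¹² N·m

The second dipole sits on the axis of the first, so the field there is axial: E₁ = 2kp₁/r³ along +x.
E₁ = 2(8.99×10⁹)(2.00×10⁻¹⁰)/(1.52)³ = 1.024 N/C.
Torque on the second dipole: τ = p₂ E₁ sinθ.
τ = (9.10×10⁻¹²)(1.024)·sin90° = 9.318×10⁻¹² N·m.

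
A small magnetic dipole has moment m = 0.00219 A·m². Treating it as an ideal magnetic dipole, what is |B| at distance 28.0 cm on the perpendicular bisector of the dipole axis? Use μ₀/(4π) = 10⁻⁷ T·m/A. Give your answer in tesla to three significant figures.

In the equatorial plane B = (μ₀/4π)·m/r³ (half the axial value).
B = (10⁻⁷)·(0.00219) / (0.280)³ = 9.976×10⁻⁹ T.

B ≈ 9.98×10⁻⁹ T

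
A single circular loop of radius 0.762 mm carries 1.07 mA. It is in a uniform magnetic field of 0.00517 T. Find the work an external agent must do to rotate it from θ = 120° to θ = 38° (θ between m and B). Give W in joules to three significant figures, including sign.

W ≈ -1.30×10⁻¹¹ J

Magnetic moment m = IA = Iπa² = (0.00107)·π·(7.62×10⁻⁴)² = 1.952×10⁻⁹ A·m².
W_ext = ΔU = −mB cosθ₂ + mB cosθ₁ = mB(cosθ₁ − cosθ₂).
W = (1.952×10⁻⁹)(0.00517)·(cos120° − cos38°) = (1.009×10⁻¹¹)·(-1.2880) = -1.300×10⁻¹¹ J.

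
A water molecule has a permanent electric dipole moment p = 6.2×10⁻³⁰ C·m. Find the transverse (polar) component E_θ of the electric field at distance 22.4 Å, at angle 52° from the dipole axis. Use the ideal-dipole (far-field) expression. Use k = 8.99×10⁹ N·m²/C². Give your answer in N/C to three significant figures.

E_θ ≈ 3.91×10⁶ N/C

For a dipole, E_θ = (kp sinθ)/r³.
kp/r³ = (8.99×10⁹)(6.20×10⁻³⁰)/(2.24×10⁻⁹)³ = 4.959×10⁶ N/C.
E_θ = 4.959×10⁶·sin52° = 3.908×10⁶ N/C.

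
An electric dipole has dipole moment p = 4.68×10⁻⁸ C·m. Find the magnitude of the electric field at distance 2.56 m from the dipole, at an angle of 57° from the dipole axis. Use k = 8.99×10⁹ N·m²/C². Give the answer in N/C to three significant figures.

E ≈ 34.5 N/C

At angle θ the dipole field magnitude is E = (kp/r³)·√(1 + 3cos²θ).
kp/r³ = (8.99×10⁹)(4.68×10⁻⁸) / (2.56)³ = 25.08 N/C.
√(1 + 3cos²57°) = √(1 + 3·0.2966) = √1.8899 ≈ 1.3747.
E ≈ 25.08 × 1.375 = 34.48 N/C.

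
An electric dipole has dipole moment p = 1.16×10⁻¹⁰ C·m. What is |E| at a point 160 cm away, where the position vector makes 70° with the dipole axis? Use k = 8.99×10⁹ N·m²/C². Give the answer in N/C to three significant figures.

E ≈ 0.296 N/C

At angle θ the dipole field magnitude is E = (kp/r³)·√(1 + 3cos²θ).
kp/r³ = (8.99×10⁹)(1.16×10⁻¹⁰) / (1.60)³ = 0.2546 N/C.
√(1 + 3cos²70°) = √(1 + 3·0.1170) = √1.3509 ≈ 1.1623.
E ≈ 0.2546 × 1.162 = 0.2959 N/C.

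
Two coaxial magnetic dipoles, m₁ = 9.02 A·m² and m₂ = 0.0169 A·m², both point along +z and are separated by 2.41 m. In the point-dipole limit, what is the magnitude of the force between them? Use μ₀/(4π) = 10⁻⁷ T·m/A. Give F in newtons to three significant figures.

On-axis B of dipole 1: B = (μ₀/4π)·2m₁/r³. Force on dipole 2: F = m₂·dB/dr.
dB/dr = −(μ₀/4π)·6m₁/r⁴, so |F| = (μ₀/4π)·6m₁m₂/r⁴.
F = 6(10⁻⁷)(9.02)(0.0169)/(2.41)⁴ = 2.711×10⁻⁹ N.

F ≈ 2.71×10⁻⁹ N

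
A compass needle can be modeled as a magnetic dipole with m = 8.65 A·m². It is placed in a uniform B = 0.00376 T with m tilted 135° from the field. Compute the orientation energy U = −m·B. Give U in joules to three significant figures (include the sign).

U = −m·B = −mB cosθ.
U = −(8.65)(0.00376)·cos135° = 0.02300 J.

U ≈ 0.0230 J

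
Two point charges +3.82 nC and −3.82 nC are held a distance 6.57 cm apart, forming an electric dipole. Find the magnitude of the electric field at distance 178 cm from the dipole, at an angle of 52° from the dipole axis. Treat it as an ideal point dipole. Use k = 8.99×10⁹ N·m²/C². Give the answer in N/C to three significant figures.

Dipole moment p = qd = (3.82×10⁻⁹ C)(0.0657 m) = 2.51×10⁻¹⁰ C·m.
At angle θ the dipole field magnitude is E = (kp/r³)·√(1 + 3cos²θ).
kp/r³ = (8.99×10⁹)(2.51×10⁻¹⁰) / (1.78)³ = 0.4001 N/C.
√(1 + 3cos²52°) = √(1 + 3·0.3790) = √2.1371 ≈ 1.4619.
E ≈ 0.4001 × 1.462 = 0.5849 N/C.

E ≈ 0.585 N/C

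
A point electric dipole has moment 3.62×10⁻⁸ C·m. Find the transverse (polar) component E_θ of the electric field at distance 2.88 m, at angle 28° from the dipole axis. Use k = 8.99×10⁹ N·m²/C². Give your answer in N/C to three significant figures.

For a dipole, E_θ = (kp sinθ)/r³.
kp/r³ = (8.99×10⁹)(3.62×10⁻⁸)/(2.88)³ = 13.62 N/C.
E_θ = 13.62·sin28° = 6.396 N/C.

E_θ ≈ 6.40 N/C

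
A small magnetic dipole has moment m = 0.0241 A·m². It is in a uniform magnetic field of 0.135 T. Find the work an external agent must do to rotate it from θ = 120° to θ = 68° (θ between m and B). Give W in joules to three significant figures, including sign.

W_ext = ΔU = −mB cosθ₂ + mB cosθ₁ = mB(cosθ₁ − cosθ₂).
W = (0.0241)(0.135)·(cos120° − cos68°) = (0.003254)·(-0.8746) = -0.002846 J.

W ≈ -0.00285 J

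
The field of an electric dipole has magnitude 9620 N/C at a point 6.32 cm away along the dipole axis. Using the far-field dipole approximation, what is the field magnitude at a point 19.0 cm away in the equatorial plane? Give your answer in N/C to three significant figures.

Dipole fields scale as 1/r³ in the far field.
The axial field is twice the equatorial field at the same r, so the geometry factor is 1/2.
E₂ = E₁ · (1/2) · (r₁/r₂)³ = 9620 · 0.5 · (6.32/19.0)³.
(r₁/r₂)³ = (0.3326)³ = 0.0368.
E₂ ≈ 177.0 N/C.

E ≈ 177 N/C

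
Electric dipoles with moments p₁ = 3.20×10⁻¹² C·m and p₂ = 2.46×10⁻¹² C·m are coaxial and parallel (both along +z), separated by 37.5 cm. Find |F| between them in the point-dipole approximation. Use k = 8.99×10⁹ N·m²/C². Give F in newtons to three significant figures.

F ≈ 2.15×10⁻¹¹ N

On-axis field of dipole 1 at distance r: E = 2kp₁/r³. Force on dipole 2 is F = p₂·dE/dr (gradient along axis).
dE/dr = −6kp₁/r⁴, so |F| = 6kp₁p₂/r⁴ (attractive for aligned moments).
F = 6(8.99×10⁹)(3.20×10⁻¹²)(2.46×10⁻¹²)/(0.375)⁴ = 2.147×10⁻¹¹ N.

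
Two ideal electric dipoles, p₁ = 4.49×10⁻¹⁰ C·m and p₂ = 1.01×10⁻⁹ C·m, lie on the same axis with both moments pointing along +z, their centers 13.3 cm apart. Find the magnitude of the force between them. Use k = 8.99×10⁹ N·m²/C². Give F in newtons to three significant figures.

F ≈ 7.82×10⁻⁵ N

On-axis field of dipole 1 at distance r: E = 2kp₁/r³. Force on dipole 2 is F = p₂·dE/dr (gradient along axis).
dE/dr = −6kp₁/r⁴, so |F| = 6kp₁p₂/r⁴ (attractive for aligned moments).
F = 6(8.99×10⁹)(4.49×10⁻¹⁰)(1.01×10⁻⁹)/(0.133)⁴ = 7.818×10⁻⁵ N.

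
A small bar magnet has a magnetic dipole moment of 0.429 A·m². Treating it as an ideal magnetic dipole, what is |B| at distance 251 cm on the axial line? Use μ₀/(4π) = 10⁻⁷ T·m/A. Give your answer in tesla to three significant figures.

On axis B = (μ₀/4π)·2m/r³.
B = 2·(10⁻⁷)·(0.429) / (2.51)³ = 5.426×10⁻⁹ T.

B ≈ 5.43×10⁻⁹ T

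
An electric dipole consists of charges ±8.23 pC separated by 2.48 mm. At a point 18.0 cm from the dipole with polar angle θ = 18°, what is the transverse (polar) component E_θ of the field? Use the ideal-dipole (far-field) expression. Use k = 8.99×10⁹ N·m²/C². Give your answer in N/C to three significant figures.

E_θ ≈ 0.00972 N/C

Dipole moment p = qd = (8.23×10⁻¹² C)(0.00248 m) = 2.041×10⁻¹⁴ C·m.
For a dipole, E_θ = (kp sinθ)/r³.
kp/r³ = (8.99×10⁹)(2.041×10⁻¹⁴)/(0.180)³ = 0.03146 N/C.
E_θ = 0.03146·sin18° = 0.009722 N/C.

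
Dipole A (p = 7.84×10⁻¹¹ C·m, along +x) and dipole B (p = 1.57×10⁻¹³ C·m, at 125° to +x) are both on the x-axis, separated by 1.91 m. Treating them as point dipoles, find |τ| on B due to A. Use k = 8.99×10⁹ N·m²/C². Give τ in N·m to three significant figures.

τ ≈ 2.60×10⁻¹⁴ N·m

The second dipole sits on the axis of the first, so the field there is axial: E₁ = 2kp₁/r³ along +x.
E₁ = 2(8.99×10⁹)(7.84×10⁻¹¹)/(1.91)³ = 0.2023 N/C.
Torque on the second dipole: τ = p₂ E₁ sinθ.
τ = (1.57×10⁻¹³)(0.2023)·sin125° = 2.602×10⁻¹⁴ N·m.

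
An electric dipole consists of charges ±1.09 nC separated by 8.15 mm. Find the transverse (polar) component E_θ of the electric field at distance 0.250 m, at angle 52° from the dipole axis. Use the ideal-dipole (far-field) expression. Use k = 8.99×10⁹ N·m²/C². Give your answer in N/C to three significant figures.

Dipole moment p = qd = (1.09×10⁻⁹ C)(0.00815 m) = 8.884×10⁻¹² C·m.
For a dipole, E_θ = (kp sinθ)/r³.
kp/r³ = (8.99×10⁹)(8.884×10⁻¹²)/(0.250)³ = 5.111 N/C.
E_θ = 5.111·sin52° = 4.028 N/C.

E_θ ≈ 4.03 N/C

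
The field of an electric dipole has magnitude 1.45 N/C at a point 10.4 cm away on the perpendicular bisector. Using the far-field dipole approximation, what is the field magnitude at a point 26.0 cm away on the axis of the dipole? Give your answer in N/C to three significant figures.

Dipole fields scale as 1/r³ in the far field.
The axial field is twice the equatorial field at the same r, so the geometry factor is 2/1.
E₂ = E₁ · (2/1) · (r₁/r₂)³ = 1.45 · 2 · (10.4/26.0)³.
(r₁/r₂)³ = (0.4)³ = 0.064.
E₂ ≈ 0.1856 N/C.

E ≈ 0.186 N/C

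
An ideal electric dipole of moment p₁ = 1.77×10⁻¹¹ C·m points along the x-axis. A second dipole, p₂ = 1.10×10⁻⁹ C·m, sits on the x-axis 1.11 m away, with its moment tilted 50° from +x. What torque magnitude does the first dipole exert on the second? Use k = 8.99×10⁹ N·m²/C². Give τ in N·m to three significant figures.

The second dipole sits on the axis of the first, so the field there is axial: E₁ = 2kp₁/r³ along +x.
E₁ = 2(8.99×10⁹)(1.77×10⁻¹¹)/(1.11)³ = 0.2327 N/C.
Torque on the second dipole: τ = p₂ E₁ sinθ.
τ = (1.10×10⁻⁹)(0.2327)·sin50° = 1.961×10⁻¹⁰ N·m.

τ ≈ 1.96×10⁻¹⁰ N·m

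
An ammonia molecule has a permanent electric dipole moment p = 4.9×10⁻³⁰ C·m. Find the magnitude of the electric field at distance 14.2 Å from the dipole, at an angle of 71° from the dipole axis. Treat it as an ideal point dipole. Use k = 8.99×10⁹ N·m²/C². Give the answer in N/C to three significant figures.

E ≈ 1.77×10⁷ N/C

At angle θ the dipole field magnitude is E = (kp/r³)·√(1 + 3cos²θ).
kp/r³ = (8.99×10⁹)(4.90×10⁻³⁰) / (1.42×10⁻⁹)³ = 1.538×10⁷ N/C.
√(1 + 3cos²71°) = √(1 + 3·0.1060) = √1.3180 ≈ 1.1480.
E ≈ 1.538×10⁷ × 1.148 = 1.766×10⁷ N/C.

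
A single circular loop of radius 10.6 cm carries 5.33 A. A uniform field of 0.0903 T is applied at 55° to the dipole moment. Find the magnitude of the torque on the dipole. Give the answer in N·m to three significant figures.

Magnetic moment m = IA = Iπa² = (5.33)·π·(0.106)² = 0.1881 A·m².
Torque on a magnetic dipole: τ = mB sinθ.
τ = (0.1881)(0.0903)·sin55° = 0.01391 N·m.

τ ≈ 0.0139 N·m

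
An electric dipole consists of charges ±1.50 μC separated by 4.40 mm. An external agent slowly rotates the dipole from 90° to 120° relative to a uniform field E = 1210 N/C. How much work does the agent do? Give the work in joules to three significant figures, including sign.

W ≈ 3.99×10⁻⁶ J

Dipole moment p = qd = (1.50×10⁻⁶ C)(0.00440 m) = 6.60×10⁻⁹ C·m.
W_ext = ΔU = U(θ₂) − U(θ₁) = −pE cosθ₂ − (−pE cosθ₁) = pE(cosθ₁ − cosθ₂).
W = (6.60×10⁻⁹)(1210)·(cos90° − cos120°) = (7.986×10⁻⁶)·(+0.5000) = 3.993×10⁻⁶ J.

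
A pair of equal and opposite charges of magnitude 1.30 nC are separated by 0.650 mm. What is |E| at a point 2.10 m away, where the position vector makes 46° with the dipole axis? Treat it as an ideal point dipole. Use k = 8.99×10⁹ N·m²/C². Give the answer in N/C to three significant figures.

Dipole moment p = qd = (1.30×10⁻⁹ C)(6.50×10⁻⁴ m) = 8.45×10⁻¹³ C·m.
At angle θ the dipole field magnitude is E = (kp/r³)·√(1 + 3cos²θ).
kp/r³ = (8.99×10⁹)(8.45×10⁻¹³) / (2.10)³ = 8.203×10⁻⁴ N/C.
√(1 + 3cos²46°) = √(1 + 3·0.4826) = √2.4477 ≈ 1.5645.
E ≈ 8.203×10⁻⁴ × 1.564 = 0.001283 N/C.

E ≈ 0.00128 N/C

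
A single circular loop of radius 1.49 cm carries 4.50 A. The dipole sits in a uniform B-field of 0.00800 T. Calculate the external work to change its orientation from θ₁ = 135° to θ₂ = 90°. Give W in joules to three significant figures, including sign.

Magnetic moment m = IA = Iπa² = (4.50)·π·(0.0149)² = 0.003139 A·m².
W_ext = ΔU = −mB cosθ₂ + mB cosθ₁ = mB(cosθ₁ − cosθ₂).
W = (0.003139)(0.00800)·(cos135° − cos90°) = (2.511×10⁻⁵)·(-0.7071) = -1.776×10⁻⁵ J.

W ≈ -1.78×10⁻⁵ J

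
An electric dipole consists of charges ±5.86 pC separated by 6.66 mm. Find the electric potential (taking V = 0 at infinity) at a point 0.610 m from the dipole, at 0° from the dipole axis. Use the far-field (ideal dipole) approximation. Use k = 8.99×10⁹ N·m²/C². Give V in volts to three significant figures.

Dipole moment p = qd = (5.86×10⁻¹² C)(0.00666 m) = 3.903×10⁻¹⁴ C·m.
The dipole potential is V = kp cosθ / r².
V = (8.99×10⁹)(3.903×10⁻¹⁴)·cos0° / (0.610)² = 9.430×10⁻⁴ V.

V ≈ 9.43×10⁻⁴ V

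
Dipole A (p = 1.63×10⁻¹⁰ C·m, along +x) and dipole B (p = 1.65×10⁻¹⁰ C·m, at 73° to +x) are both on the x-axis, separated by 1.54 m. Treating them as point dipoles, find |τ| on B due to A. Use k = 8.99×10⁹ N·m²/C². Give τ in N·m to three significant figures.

τ ≈ 1.27×10⁻¹⁰ N·m

The second dipole sits on the axis of the first, so the field there is axial: E₁ = 2kp₁/r³ along +x.
E₁ = 2(8.99×10⁹)(1.63×10⁻¹⁰)/(1.54)³ = 0.8024 N/C.
Torque on the second dipole: τ = p₂ E₁ sinθ.
τ = (1.65×10⁻¹⁰)(0.8024)·sin73° = 1.266×10⁻¹⁰ N·m.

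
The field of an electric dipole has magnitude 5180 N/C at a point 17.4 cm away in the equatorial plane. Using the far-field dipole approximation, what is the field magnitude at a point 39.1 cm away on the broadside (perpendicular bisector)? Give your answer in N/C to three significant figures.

E ≈ 457 N/C

Dipole fields scale as 1/r³ in the far field; the geometry is the same at both points.
E₂ = E₁ · (r₁/r₂)³ = 5180 · (17.4/39.1)³.
(r₁/r₂)³ = (0.445)³ = 0.08813.
E₂ ≈ 456.5 N/C.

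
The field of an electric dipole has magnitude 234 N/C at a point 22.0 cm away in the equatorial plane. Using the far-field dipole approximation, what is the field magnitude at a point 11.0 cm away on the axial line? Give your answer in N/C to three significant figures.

Dipole fields scale as 1/r³ in the far field.
The axial field is twice the equatorial field at the same r, so the geometry factor is 2/1.
E₂ = E₁ · (2/1) · (r₁/r₂)³ = 234 · 2 · (22.0/11.0)³.
(r₁/r₂)³ = (2)³ = 8.
E₂ ≈ 3744 N/C.

E ≈ 3740 N/C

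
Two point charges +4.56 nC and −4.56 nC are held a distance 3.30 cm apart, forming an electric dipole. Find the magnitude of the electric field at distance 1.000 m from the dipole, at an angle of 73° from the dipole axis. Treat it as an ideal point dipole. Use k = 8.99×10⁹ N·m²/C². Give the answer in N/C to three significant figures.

Dipole moment p = qd = (4.56×10⁻⁹ C)(0.0330 m) = 1.505×10⁻¹⁰ C·m.
At angle θ the dipole field magnitude is E = (kp/r³)·√(1 + 3cos²θ).
kp/r³ = (8.99×10⁹)(1.505×10⁻¹⁰) / (1.00)³ = 1.353 N/C.
√(1 + 3cos²73°) = √(1 + 3·0.0855) = √1.2564 ≈ 1.1209.
E ≈ 1.353 × 1.121 = 1.517 N/C.

E ≈ 1.52 N/C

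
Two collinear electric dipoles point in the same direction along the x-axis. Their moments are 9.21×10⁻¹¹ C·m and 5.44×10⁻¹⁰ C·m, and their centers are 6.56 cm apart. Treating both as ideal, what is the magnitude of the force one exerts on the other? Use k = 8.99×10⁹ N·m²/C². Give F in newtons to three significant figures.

F ≈ 1.46×10⁻⁴ N

On-axis field of dipole 1 at distance r: E = 2kp₁/r³. Force on dipole 2 is F = p₂·dE/dr (gradient along axis).
dE/dr = −6kp₁/r⁴, so |F| = 6kp₁p₂/r⁴ (attractive for aligned moments).
F = 6(8.99×10⁹)(9.21×10⁻¹¹)(5.44×10⁻¹⁰)/(0.0656)⁴ = 1.459×10⁻⁴ N.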